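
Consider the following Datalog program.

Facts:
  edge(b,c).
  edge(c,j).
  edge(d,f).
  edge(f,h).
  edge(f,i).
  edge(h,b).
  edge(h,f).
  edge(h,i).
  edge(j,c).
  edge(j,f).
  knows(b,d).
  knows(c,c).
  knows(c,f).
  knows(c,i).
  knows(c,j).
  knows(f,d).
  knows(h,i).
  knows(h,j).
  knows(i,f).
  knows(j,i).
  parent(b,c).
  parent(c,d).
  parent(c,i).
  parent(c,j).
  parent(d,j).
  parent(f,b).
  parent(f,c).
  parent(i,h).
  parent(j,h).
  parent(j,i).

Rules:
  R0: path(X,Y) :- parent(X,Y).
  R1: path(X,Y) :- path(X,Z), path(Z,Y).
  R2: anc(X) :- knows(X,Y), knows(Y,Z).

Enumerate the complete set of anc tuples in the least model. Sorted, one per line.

anc(c)
anc(h)
anc(i)
anc(j)

round 1: derive anc(c) via R2 from knows(c,c), knows(c,c)
round 1: derive anc(h) via R2 from knows(h,i), knows(i,f)
round 1: derive anc(i) via R2 from knows(i,f), knows(f,d)
round 1: derive anc(j) via R2 from knows(j,i), knows(i,f)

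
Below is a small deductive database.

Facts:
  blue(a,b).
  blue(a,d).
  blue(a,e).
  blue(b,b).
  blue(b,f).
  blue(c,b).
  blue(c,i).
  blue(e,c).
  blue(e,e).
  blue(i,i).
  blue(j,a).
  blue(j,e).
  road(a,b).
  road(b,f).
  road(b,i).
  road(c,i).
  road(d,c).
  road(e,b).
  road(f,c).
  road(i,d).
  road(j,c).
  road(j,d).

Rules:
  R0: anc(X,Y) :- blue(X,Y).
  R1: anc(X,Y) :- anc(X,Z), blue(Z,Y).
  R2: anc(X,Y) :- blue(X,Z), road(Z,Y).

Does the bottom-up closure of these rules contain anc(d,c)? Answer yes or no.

round 1: derive anc(a,b) via R0 from blue(a,b)
round 1: derive anc(a,d) via R0 from blue(a,d)
round 1: derive anc(a,e) via R0 from blue(a,e)
round 1: derive anc(b,b) via R0 from blue(b,b)
round 1: derive anc(b,f) via R0 from blue(b,f)
round 1: derive anc(c,b) via R0 from blue(c,b)
round 1: derive anc(c,i) via R0 from blue(c,i)
round 1: derive anc(e,c) via R0 from blue(e,c)
round 1: derive anc(e,e) via R0 from blue(e,e)
round 1: derive anc(i,i) via R0 from blue(i,i)
round 1: derive anc(j,a) via R0 from blue(j,a)
round 1: derive anc(j,e) via R0 from blue(j,e)
round 1: derive anc(a,c) via R2 from blue(a,d), road(d,c)
round 1: derive anc(a,f) via R2 from blue(a,b), road(b,f)
round 1: derive anc(a,i) via R2 from blue(a,b), road(b,i)
round 1: derive anc(b,c) via R2 from blue(b,f), road(f,c)
round 1: derive anc(b,i) via R2 from blue(b,b), road(b,i)
round 1: derive anc(c,d) via R2 from blue(c,i), road(i,d)
round 1: derive anc(c,f) via R2 from blue(c,b), road(b,f)
round 1: derive anc(e,b) via R2 from blue(e,e), road(e,b)
round 1: derive anc(e,i) via R2 from blue(e,c), road(c,i)
round 1: derive anc(i,d) via R2 from blue(i,i), road(i,d)
round 1: derive anc(j,b) via R2 from blue(j,a), road(a,b)
round 2: derive anc(e,f) via R1 from anc(e,b), blue(b,f)
round 2: derive anc(j,c) via R1 from anc(j,e), blue(e,c)
round 2: derive anc(j,d) via R1 from anc(j,a), blue(a,d)
round 2: derive anc(j,f) via R1 from anc(j,b), blue(b,f)
round 3: derive anc(j,i) via R1 from anc(j,c), blue(c,i)

no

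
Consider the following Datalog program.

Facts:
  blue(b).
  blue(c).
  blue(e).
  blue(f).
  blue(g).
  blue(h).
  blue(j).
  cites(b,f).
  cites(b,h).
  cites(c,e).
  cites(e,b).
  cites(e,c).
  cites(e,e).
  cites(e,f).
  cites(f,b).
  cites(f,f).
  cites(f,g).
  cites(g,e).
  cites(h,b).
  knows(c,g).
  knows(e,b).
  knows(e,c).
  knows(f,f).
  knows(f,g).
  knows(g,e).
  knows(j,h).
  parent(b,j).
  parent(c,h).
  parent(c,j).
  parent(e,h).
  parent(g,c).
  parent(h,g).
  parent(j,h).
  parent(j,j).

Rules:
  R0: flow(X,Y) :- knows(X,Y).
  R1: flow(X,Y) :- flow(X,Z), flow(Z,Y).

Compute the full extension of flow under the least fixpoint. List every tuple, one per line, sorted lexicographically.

flow(c,b)
flow(c,c)
flow(c,e)
flow(c,g)
flow(e,b)
flow(e,c)
flow(e,e)
flow(e,g)
flow(f,b)
flow(f,c)
flow(f,e)
flow(f,f)
flow(f,g)
flow(g,b)
flow(g,c)
flow(g,e)
flow(g,g)
flow(j,h)

round 1: derive flow(c,g) via R0 from knows(c,g)
round 1: derive flow(e,b) via R0 from knows(e,b)
round 1: derive flow(e,c) via R0 from knows(e,c)
round 1: derive flow(f,f) via R0 from knows(f,f)
round 1: derive flow(f,g) via R0 from knows(f,g)
round 1: derive flow(g,e) via R0 from knows(g,e)
round 1: derive flow(j,h) via R0 from knows(j,h)
round 2: derive flow(c,e) via R1 from flow(c,g), flow(g,e)
round 2: derive flow(e,g) via R1 from flow(e,c), flow(c,g)
round 2: derive flow(f,e) via R1 from flow(f,g), flow(g,e)
round 2: derive flow(g,b) via R1 from flow(g,e), flow(e,b)
round 2: derive flow(g,c) via R1 from flow(g,e), flow(e,c)
round 3: derive flow(c,b) via R1 from flow(c,e), flow(e,b)
round 3: derive flow(c,c) via R1 from flow(c,e), flow(e,c)
round 3: derive flow(e,e) via R1 from flow(e,c), flow(c,e)
round 3: derive flow(f,b) via R1 from flow(f,e), flow(e,b)
round 3: derive flow(f,c) via R1 from flow(f,e), flow(e,c)
round 3: derive flow(g,g) via R1 from flow(g,c), flow(c,g)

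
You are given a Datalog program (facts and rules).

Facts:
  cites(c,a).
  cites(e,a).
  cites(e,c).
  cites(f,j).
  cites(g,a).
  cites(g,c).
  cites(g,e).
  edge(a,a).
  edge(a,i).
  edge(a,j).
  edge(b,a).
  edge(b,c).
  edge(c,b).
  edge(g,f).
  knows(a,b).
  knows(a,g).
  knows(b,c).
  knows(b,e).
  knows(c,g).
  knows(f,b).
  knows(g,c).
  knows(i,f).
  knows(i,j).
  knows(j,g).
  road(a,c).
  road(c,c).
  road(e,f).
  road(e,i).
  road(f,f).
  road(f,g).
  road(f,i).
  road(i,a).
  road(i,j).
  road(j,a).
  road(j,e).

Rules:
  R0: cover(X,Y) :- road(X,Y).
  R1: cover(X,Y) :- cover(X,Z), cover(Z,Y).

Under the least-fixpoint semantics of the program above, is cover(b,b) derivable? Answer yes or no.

no

round 1: derive cover(a,c) via R0 from road(a,c)
round 1: derive cover(c,c) via R0 from road(c,c)
round 1: derive cover(e,f) via R0 from road(e,f)
round 1: derive cover(e,i) via R0 from road(e,i)
round 1: derive cover(f,f) via R0 from road(f,f)
round 1: derive cover(f,g) via R0 from road(f,g)
round 1: derive cover(f,i) via R0 from road(f,i)
round 1: derive cover(i,a) via R0 from road(i,a)
round 1: derive cover(i,j) via R0 from road(i,j)
round 1: derive cover(j,a) via R0 from road(j,a)
round 1: derive cover(j,e) via R0 from road(j,e)
round 2: derive cover(e,a) via R1 from cover(e,i), cover(i,a)
round 2: derive cover(e,g) via R1 from cover(e,f), cover(f,g)
round 2: derive cover(e,j) via R1 from cover(e,i), cover(i,j)
round 2: derive cover(f,a) via R1 from cover(f,i), cover(i,a)
round 2: derive cover(f,j) via R1 from cover(f,i), cover(i,j)
round 2: derive cover(i,c) via R1 from cover(i,a), cover(a,c)
round 2: derive cover(i,e) via R1 from cover(i,j), cover(j,e)
round 2: derive cover(j,c) via R1 from cover(j,a), cover(a,c)
round 2: derive cover(j,f) via R1 from cover(j,e), cover(e,f)
round 2: derive cover(j,i) via R1 from cover(j,e), cover(e,i)
round 3: derive cover(e,c) via R1 from cover(e,a), cover(a,c)
round 3: derive cover(e,e) via R1 from cover(e,i), cover(i,e)
round 3: derive cover(f,c) via R1 from cover(f,a), cover(a,c)
round 3: derive cover(f,e) via R1 from cover(f,i), cover(i,e)
round 3: derive cover(i,f) via R1 from cover(i,e), cover(e,f)
round 3: derive cover(i,g) via R1 from cover(i,e), cover(e,g)
round 3: derive cover(i,i) via R1 from cover(i,e), cover(e,i)
round 3: derive cover(j,g) via R1 from cover(j,e), cover(e,g)
round 3: derive cover(j,j) via R1 from cover(j,e), cover(e,j)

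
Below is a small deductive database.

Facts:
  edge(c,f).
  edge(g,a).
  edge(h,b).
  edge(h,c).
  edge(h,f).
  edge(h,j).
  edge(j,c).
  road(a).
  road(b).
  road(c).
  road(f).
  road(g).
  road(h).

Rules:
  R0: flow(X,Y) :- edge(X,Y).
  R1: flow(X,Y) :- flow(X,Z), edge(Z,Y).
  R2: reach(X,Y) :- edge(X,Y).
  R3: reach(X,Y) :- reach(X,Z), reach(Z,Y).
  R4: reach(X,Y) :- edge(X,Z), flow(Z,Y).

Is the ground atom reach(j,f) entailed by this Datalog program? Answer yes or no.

yes

round 1: derive flow(c,f) via R0 from edge(c,f)
round 1: derive flow(g,a) via R0 from edge(g,a)
round 1: derive flow(h,b) via R0 from edge(h,b)
round 1: derive flow(h,c) via R0 from edge(h,c)
round 1: derive flow(h,f) via R0 from edge(h,f)
round 1: derive flow(h,j) via R0 from edge(h,j)
round 1: derive flow(j,c) via R0 from edge(j,c)
round 1: derive reach(c,f) via R2 from edge(c,f)
round 1: derive reach(g,a) via R2 from edge(g,a)
round 1: derive reach(h,b) via R2 from edge(h,b)
round 1: derive reach(h,c) via R2 from edge(h,c)
round 1: derive reach(h,f) via R2 from edge(h,f)
round 1: derive reach(h,j) via R2 from edge(h,j)
round 1: derive reach(j,c) via R2 from edge(j,c)
round 2: derive flow(j,f) via R1 from flow(j,c), edge(c,f)
round 2: derive reach(j,f) via R3 from reach(j,c), reach(c,f)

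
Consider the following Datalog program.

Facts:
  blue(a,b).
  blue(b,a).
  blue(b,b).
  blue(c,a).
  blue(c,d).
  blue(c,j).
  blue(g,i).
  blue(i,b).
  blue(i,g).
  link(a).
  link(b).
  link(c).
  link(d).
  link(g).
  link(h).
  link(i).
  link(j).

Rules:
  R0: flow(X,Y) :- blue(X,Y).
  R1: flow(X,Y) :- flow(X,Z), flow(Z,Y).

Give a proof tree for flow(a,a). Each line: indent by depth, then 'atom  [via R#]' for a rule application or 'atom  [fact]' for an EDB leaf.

round 1: derive flow(a,b) via R0 from blue(a,b)
round 1: derive flow(b,a) via R0 from blue(b,a)
round 1: derive flow(b,b) via R0 from blue(b,b)
round 1: derive flow(c,a) via R0 from blue(c,a)
round 1: derive flow(c,d) via R0 from blue(c,d)
round 1: derive flow(c,j) via R0 from blue(c,j)
round 1: derive flow(g,i) via R0 from blue(g,i)
round 1: derive flow(i,b) via R0 from blue(i,b)
round 1: derive flow(i,g) via R0 from blue(i,g)
round 2: derive flow(a,a) via R1 from flow(a,b), flow(b,a)
round 2: derive flow(c,b) via R1 from flow(c,a), flow(a,b)
round 2: derive flow(g,b) via R1 from flow(g,i), flow(i,b)
round 2: derive flow(g,g) via R1 from flow(g,i), flow(i,g)
round 2: derive flow(i,a) via R1 from flow(i,b), flow(b,a)
round 2: derive flow(i,i) via R1 from flow(i,g), flow(g,i)
round 3: derive flow(g,a) via R1 from flow(g,b), flow(b,a)

flow(a,a)  [via R1]
  flow(a,b)  [via R0]
    blue(a,b)  [fact]
  flow(b,a)  [via R0]
    blue(b,a)  [fact]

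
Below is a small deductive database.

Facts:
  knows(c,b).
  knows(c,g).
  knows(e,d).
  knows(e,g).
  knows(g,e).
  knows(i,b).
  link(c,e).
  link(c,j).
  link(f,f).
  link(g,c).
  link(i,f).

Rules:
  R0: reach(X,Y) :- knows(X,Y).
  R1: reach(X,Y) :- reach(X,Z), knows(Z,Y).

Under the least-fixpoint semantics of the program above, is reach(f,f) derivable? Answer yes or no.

round 1: derive reach(c,b) via R0 from knows(c,b)
round 1: derive reach(c,g) via R0 from knows(c,g)
round 1: derive reach(e,d) via R0 from knows(e,d)
round 1: derive reach(e,g) via R0 from knows(e,g)
round 1: derive reach(g,e) via R0 from knows(g,e)
round 1: derive reach(i,b) via R0 from knows(i,b)
round 2: derive reach(c,e) via R1 from reach(c,g), knows(g,e)
round 2: derive reach(e,e) via R1 from reach(e,g), knows(g,e)
round 2: derive reach(g,d) via R1 from reach(g,e), knows(e,d)
round 2: derive reach(g,g) via R1 from reach(g,e), knows(e,g)
round 3: derive reach(c,d) via R1 from reach(c,e), knows(e,d)

no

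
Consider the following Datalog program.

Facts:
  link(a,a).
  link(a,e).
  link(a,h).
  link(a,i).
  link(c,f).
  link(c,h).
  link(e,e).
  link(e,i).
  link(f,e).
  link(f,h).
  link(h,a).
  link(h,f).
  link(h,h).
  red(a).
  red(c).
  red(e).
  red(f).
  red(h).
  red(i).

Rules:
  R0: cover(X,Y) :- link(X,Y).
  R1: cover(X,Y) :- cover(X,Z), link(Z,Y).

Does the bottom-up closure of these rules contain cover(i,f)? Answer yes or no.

round 1: derive cover(a,a) via R0 from link(a,a)
round 1: derive cover(a,e) via R0 from link(a,e)
round 1: derive cover(a,h) via R0 from link(a,h)
round 1: derive cover(a,i) via R0 from link(a,i)
round 1: derive cover(c,f) via R0 from link(c,f)
round 1: derive cover(c,h) via R0 from link(c,h)
round 1: derive cover(e,e) via R0 from link(e,e)
round 1: derive cover(e,i) via R0 from link(e,i)
round 1: derive cover(f,e) via R0 from link(f,e)
round 1: derive cover(f,h) via R0 from link(f,h)
round 1: derive cover(h,a) via R0 from link(h,a)
round 1: derive cover(h,f) via R0 from link(h,f)
round 1: derive cover(h,h) via R0 from link(h,h)
round 2: derive cover(a,f) via R1 from cover(a,h), link(h,f)
round 2: derive cover(c,a) via R1 from cover(c,h), link(h,a)
round 2: derive cover(c,e) via R1 from cover(c,f), link(f,e)
round 2: derive cover(f,a) via R1 from cover(f,h), link(h,a)
round 2: derive cover(f,f) via R1 from cover(f,h), link(h,f)
round 2: derive cover(f,i) via R1 from cover(f,e), link(e,i)
round 2: derive cover(h,e) via R1 from cover(h,a), link(a,e)
round 2: derive cover(h,i) via R1 from cover(h,a), link(a,i)
round 3: derive cover(c,i) via R1 from cover(c,a), link(a,i)

no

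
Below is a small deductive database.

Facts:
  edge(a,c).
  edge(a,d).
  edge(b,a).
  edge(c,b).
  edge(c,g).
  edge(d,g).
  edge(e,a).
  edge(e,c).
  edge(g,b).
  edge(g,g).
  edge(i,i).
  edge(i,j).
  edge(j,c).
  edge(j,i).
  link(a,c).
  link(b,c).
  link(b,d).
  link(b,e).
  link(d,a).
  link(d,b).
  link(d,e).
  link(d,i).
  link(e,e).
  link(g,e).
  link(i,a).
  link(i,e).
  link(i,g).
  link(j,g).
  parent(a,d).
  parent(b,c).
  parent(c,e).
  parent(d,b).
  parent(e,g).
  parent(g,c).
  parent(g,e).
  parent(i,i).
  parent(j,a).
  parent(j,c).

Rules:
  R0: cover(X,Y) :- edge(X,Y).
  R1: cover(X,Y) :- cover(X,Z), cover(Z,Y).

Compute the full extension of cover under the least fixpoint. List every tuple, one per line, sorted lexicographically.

cover(a,a)
cover(a,b)
cover(a,c)
cover(a,d)
cover(a,g)
cover(b,a)
cover(b,b)
cover(b,c)
cover(b,d)
cover(b,g)
cover(c,a)
cover(c,b)
cover(c,c)
cover(c,d)
cover(c,g)
cover(d,a)
cover(d,b)
cover(d,c)
cover(d,d)
cover(d,g)
cover(e,a)
cover(e,b)
cover(e,c)
cover(e,d)
cover(e,g)
cover(g,a)
cover(g,b)
cover(g,c)
cover(g,d)
cover(g,g)
cover(i,a)
cover(i,b)
cover(i,c)
cover(i,d)
cover(i,g)
cover(i,i)
cover(i,j)
cover(j,a)
cover(j,b)
cover(j,c)
cover(j,d)
cover(j,g)
cover(j,i)
cover(j,j)

round 1: derive cover(a,c) via R0 from edge(a,c)
round 1: derive cover(a,d) via R0 from edge(a,d)
round 1: derive cover(b,a) via R0 from edge(b,a)
round 1: derive cover(c,b) via R0 from edge(c,b)
round 1: derive cover(c,g) via R0 from edge(c,g)
round 1: derive cover(d,g) via R0 from edge(d,g)
round 1: derive cover(e,a) via R0 from edge(e,a)
round 1: derive cover(e,c) via R0 from edge(e,c)
round 1: derive cover(g,b) via R0 from edge(g,b)
round 1: derive cover(g,g) via R0 from edge(g,g)
round 1: derive cover(i,i) via R0 from edge(i,i)
round 1: derive cover(i,j) via R0 from edge(i,j)
round 1: derive cover(j,c) via R0 from edge(j,c)
round 1: derive cover(j,i) via R0 from edge(j,i)
round 2: derive cover(a,b) via R1 from cover(a,c), cover(c,b)
round 2: derive cover(a,g) via R1 from cover(a,c), cover(c,g)
round 2: derive cover(b,c) via R1 from cover(b,a), cover(a,c)
round 2: derive cover(b,d) via R1 from cover(b,a), cover(a,d)
round 2: derive cover(c,a) via R1 from cover(c,b), cover(b,a)
round 2: derive cover(d,b) via R1 from cover(d,g), cover(g,b)
round 2: derive cover(e,b) via R1 from cover(e,c), cover(c,b)
round 2: derive cover(e,d) via R1 from cover(e,a), cover(a,d)
round 2: derive cover(e,g) via R1 from cover(e,c), cover(c,g)
round 2: derive cover(g,a) via R1 from cover(g,b), cover(b,a)
round 2: derive cover(i,c) via R1 from cover(i,j), cover(j,c)
round 2: derive cover(j,b) via R1 from cover(j,c), cover(c,b)
round 2: derive cover(j,g) via R1 from cover(j,c), cover(c,g)
round 2: derive cover(j,j) via R1 from cover(j,i), cover(i,j)
round 3: derive cover(a,a) via R1 from cover(a,b), cover(b,a)
round 3: derive cover(b,b) via R1 from cover(b,a), cover(a,b)
round 3: derive cover(b,g) via R1 from cover(b,a), cover(a,g)
round 3: derive cover(c,c) via R1 from cover(c,a), cover(a,c)
round 3: derive cover(c,d) via R1 from cover(c,a), cover(a,d)
round 3: derive cover(d,a) via R1 from cover(d,b), cover(b,a)
round 3: derive cover(d,c) via R1 from cover(d,b), cover(b,c)
round 3: derive cover(d,d) via R1 from cover(d,b), cover(b,d)
round 3: derive cover(g,c) via R1 from cover(g,a), cover(a,c)
round 3: derive cover(g,d) via R1 from cover(g,a), cover(a,d)
round 3: derive cover(i,a) via R1 from cover(i,c), cover(c,a)
round 3: derive cover(i,b) via R1 from cover(i,c), cover(c,b)
round 3: derive cover(i,g) via R1 from cover(i,c), cover(c,g)
round 3: derive cover(j,a) via R1 from cover(j,b), cover(b,a)
round 3: derive cover(j,d) via R1 from cover(j,b), cover(b,d)
round 4: derive cover(i,d) via R1 from cover(i,a), cover(a,d)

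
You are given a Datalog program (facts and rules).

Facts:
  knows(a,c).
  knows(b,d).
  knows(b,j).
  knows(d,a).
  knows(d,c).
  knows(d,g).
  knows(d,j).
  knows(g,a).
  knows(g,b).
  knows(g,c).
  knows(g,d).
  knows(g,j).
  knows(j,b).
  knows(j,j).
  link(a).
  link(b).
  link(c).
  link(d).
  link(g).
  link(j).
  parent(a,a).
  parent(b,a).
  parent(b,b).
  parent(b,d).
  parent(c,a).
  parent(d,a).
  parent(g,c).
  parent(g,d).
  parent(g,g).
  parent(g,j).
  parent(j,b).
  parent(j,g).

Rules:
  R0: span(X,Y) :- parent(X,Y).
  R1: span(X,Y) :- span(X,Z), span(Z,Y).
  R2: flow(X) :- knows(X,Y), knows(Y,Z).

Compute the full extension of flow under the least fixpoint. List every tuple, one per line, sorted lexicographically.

flow(b)
flow(d)
flow(g)
flow(j)

round 1: derive flow(b) via R2 from knows(b,d), knows(d,a)
round 1: derive flow(d) via R2 from knows(d,a), knows(a,c)
round 1: derive flow(g) via R2 from knows(g,a), knows(a,c)
round 1: derive flow(j) via R2 from knows(j,b), knows(b,d)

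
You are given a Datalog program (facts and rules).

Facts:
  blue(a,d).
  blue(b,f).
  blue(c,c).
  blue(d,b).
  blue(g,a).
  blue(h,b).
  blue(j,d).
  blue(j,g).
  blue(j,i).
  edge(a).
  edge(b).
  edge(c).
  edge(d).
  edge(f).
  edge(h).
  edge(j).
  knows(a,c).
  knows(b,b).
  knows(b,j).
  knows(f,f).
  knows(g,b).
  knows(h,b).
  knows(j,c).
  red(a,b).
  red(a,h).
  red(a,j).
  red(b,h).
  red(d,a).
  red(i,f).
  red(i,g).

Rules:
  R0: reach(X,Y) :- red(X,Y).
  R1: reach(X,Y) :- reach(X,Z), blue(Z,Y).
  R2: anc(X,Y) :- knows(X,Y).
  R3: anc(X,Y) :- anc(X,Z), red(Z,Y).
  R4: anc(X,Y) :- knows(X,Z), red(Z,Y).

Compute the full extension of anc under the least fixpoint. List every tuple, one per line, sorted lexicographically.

anc(a,c)
anc(b,b)
anc(b,h)
anc(b,j)
anc(f,f)
anc(g,b)
anc(g,h)
anc(h,b)
anc(h,h)
anc(j,c)

round 1: derive anc(a,c) via R2 from knows(a,c)
round 1: derive anc(b,b) via R2 from knows(b,b)
round 1: derive anc(b,j) via R2 from knows(b,j)
round 1: derive anc(f,f) via R2 from knows(f,f)
round 1: derive anc(g,b) via R2 from knows(g,b)
round 1: derive anc(h,b) via R2 from knows(h,b)
round 1: derive anc(j,c) via R2 from knows(j,c)
round 1: derive anc(b,h) via R4 from knows(b,b), red(b,h)
round 1: derive anc(g,h) via R4 from knows(g,b), red(b,h)
round 1: derive anc(h,h) via R4 from knows(h,b), red(b,h)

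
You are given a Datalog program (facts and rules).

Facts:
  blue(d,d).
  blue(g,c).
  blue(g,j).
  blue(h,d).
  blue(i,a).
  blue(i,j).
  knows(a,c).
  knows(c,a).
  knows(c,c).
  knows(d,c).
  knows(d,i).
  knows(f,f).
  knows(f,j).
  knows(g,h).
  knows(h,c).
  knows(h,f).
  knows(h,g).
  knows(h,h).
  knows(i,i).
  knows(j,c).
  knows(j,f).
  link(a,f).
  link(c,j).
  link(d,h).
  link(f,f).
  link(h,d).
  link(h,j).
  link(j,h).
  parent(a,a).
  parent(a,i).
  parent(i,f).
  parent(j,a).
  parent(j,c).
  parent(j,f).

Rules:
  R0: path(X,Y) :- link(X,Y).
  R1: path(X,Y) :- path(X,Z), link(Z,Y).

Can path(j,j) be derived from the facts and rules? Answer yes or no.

round 1: derive path(a,f) via R0 from link(a,f)
round 1: derive path(c,j) via R0 from link(c,j)
round 1: derive path(d,h) via R0 from link(d,h)
round 1: derive path(f,f) via R0 from link(f,f)
round 1: derive path(h,d) via R0 from link(h,d)
round 1: derive path(h,j) via R0 from link(h,j)
round 1: derive path(j,h) via R0 from link(j,h)
round 2: derive path(c,h) via R1 from path(c,j), link(j,h)
round 2: derive path(d,d) via R1 from path(d,h), link(h,d)
round 2: derive path(d,j) via R1 from path(d,h), link(h,j)
round 2: derive path(h,h) via R1 from path(h,d), link(d,h)
round 2: derive path(j,d) via R1 from path(j,h), link(h,d)
round 2: derive path(j,j) via R1 from path(j,h), link(h,j)
round 3: derive path(c,d) via R1 from path(c,h), link(h,d)

yes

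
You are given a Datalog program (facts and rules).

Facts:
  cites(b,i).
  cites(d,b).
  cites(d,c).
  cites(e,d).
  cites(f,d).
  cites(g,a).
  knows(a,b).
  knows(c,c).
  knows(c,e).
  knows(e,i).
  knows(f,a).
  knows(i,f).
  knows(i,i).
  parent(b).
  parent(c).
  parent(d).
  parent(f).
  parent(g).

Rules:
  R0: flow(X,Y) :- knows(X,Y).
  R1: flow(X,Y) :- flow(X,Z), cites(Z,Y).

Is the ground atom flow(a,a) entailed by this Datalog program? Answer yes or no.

round 1: derive flow(a,b) via R0 from knows(a,b)
round 1: derive flow(c,c) via R0 from knows(c,c)
round 1: derive flow(c,e) via R0 from knows(c,e)
round 1: derive flow(e,i) via R0 from knows(e,i)
round 1: derive flow(f,a) via R0 from knows(f,a)
round 1: derive flow(i,f) via R0 from knows(i,f)
round 1: derive flow(i,i) via R0 from knows(i,i)
round 2: derive flow(a,i) via R1 from flow(a,b), cites(b,i)
round 2: derive flow(c,d) via R1 from flow(c,e), cites(e,d)
round 2: derive flow(i,d) via R1 from flow(i,f), cites(f,d)
round 3: derive flow(c,b) via R1 from flow(c,d), cites(d,b)
round 3: derive flow(i,b) via R1 from flow(i,d), cites(d,b)
round 3: derive flow(i,c) via R1 from flow(i,d), cites(d,c)
round 4: derive flow(c,i) via R1 from flow(c,b), cites(b,i)

no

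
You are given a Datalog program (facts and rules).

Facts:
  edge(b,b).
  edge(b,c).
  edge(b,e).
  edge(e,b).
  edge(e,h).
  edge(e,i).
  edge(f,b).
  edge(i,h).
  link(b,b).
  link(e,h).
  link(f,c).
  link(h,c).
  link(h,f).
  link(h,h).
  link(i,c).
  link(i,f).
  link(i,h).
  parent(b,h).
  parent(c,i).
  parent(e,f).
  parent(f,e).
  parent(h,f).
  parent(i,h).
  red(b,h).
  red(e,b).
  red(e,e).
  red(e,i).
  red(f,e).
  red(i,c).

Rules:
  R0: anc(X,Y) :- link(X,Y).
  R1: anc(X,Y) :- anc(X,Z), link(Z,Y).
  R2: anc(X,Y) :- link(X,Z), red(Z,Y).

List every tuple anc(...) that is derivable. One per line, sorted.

anc(b,b)
anc(b,c)
anc(b,f)
anc(b,h)
anc(e,c)
anc(e,f)
anc(e,h)
anc(f,c)
anc(h,c)
anc(h,e)
anc(h,f)
anc(h,h)
anc(i,c)
anc(i,e)
anc(i,f)
anc(i,h)

round 1: derive anc(b,b) via R0 from link(b,b)
round 1: derive anc(e,h) via R0 from link(e,h)
round 1: derive anc(f,c) via R0 from link(f,c)
round 1: derive anc(h,c) via R0 from link(h,c)
round 1: derive anc(h,f) via R0 from link(h,f)
round 1: derive anc(h,h) via R0 from link(h,h)
round 1: derive anc(i,c) via R0 from link(i,c)
round 1: derive anc(i,f) via R0 from link(i,f)
round 1: derive anc(i,h) via R0 from link(i,h)
round 1: derive anc(b,h) via R2 from link(b,b), red(b,h)
round 1: derive anc(h,e) via R2 from link(h,f), red(f,e)
round 1: derive anc(i,e) via R2 from link(i,f), red(f,e)
round 2: derive anc(b,c) via R1 from anc(b,h), link(h,c)
round 2: derive anc(b,f) via R1 from anc(b,h), link(h,f)
round 2: derive anc(e,c) via R1 from anc(e,h), link(h,c)
round 2: derive anc(e,f) via R1 from anc(e,h), link(h,f)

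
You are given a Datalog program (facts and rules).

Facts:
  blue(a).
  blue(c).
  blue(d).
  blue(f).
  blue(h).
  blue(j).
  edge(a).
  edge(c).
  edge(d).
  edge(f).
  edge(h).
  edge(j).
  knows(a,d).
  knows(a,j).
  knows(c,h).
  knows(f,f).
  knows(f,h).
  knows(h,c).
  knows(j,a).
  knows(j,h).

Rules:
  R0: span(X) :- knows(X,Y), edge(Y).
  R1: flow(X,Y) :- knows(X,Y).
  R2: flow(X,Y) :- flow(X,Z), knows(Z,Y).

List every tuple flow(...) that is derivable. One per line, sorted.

flow(a,a)
flow(a,c)
flow(a,d)
flow(a,h)
flow(a,j)
flow(c,c)
flow(c,h)
flow(f,c)
flow(f,f)
flow(f,h)
flow(h,c)
flow(h,h)
flow(j,a)
flow(j,c)
flow(j,d)
flow(j,h)
flow(j,j)

round 1: derive flow(a,d) via R1 from knows(a,d)
round 1: derive flow(a,j) via R1 from knows(a,j)
round 1: derive flow(c,h) via R1 from knows(c,h)
round 1: derive flow(f,f) via R1 from knows(f,f)
round 1: derive flow(f,h) via R1 from knows(f,h)
round 1: derive flow(h,c) via R1 from knows(h,c)
round 1: derive flow(j,a) via R1 from knows(j,a)
round 1: derive flow(j,h) via R1 from knows(j,h)
round 2: derive flow(a,a) via R2 from flow(a,j), knows(j,a)
round 2: derive flow(a,h) via R2 from flow(a,j), knows(j,h)
round 2: derive flow(c,c) via R2 from flow(c,h), knows(h,c)
round 2: derive flow(f,c) via R2 from flow(f,h), knows(h,c)
round 2: derive flow(h,h) via R2 from flow(h,c), knows(c,h)
round 2: derive flow(j,c) via R2 from flow(j,h), knows(h,c)
round 2: derive flow(j,d) via R2 from flow(j,a), knows(a,d)
round 2: derive flow(j,j) via R2 from flow(j,a), knows(a,j)
round 3: derive flow(a,c) via R2 from flow(a,h), knows(h,c)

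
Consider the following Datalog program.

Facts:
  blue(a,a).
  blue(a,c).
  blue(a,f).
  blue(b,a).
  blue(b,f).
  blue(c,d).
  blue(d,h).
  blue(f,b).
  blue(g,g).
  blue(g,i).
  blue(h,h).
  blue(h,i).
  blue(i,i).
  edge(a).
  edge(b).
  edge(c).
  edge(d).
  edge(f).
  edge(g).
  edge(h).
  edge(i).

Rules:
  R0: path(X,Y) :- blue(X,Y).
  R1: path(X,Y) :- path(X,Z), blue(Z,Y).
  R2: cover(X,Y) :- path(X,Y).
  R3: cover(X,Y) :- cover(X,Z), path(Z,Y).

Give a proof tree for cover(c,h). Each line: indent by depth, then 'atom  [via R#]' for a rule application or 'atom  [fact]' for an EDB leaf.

round 1: derive path(a,a) via R0 from blue(a,a)
round 1: derive path(a,c) via R0 from blue(a,c)
round 1: derive path(a,f) via R0 from blue(a,f)
round 1: derive path(b,a) via R0 from blue(b,a)
round 1: derive path(b,f) via R0 from blue(b,f)
round 1: derive path(c,d) via R0 from blue(c,d)
round 1: derive path(d,h) via R0 from blue(d,h)
round 1: derive path(f,b) via R0 from blue(f,b)
round 1: derive path(g,g) via R0 from blue(g,g)
round 1: derive path(g,i) via R0 from blue(g,i)
round 1: derive path(h,h) via R0 from blue(h,h)
round 1: derive path(h,i) via R0 from blue(h,i)
round 1: derive path(i,i) via R0 from blue(i,i)
round 2: derive path(a,b) via R1 from path(a,f), blue(f,b)
round 2: derive path(a,d) via R1 from path(a,c), blue(c,d)
round 2: derive path(b,b) via R1 from path(b,f), blue(f,b)
round 2: derive path(b,c) via R1 from path(b,a), blue(a,c)
round 2: derive path(c,h) via R1 from path(c,d), blue(d,h)
round 2: derive path(d,i) via R1 from path(d,h), blue(h,i)
round 2: derive path(f,a) via R1 from path(f,b), blue(b,a)
round 2: derive path(f,f) via R1 from path(f,b), blue(b,f)
round 2: derive cover(a,a) via R2 from path(a,a)
round 2: derive cover(a,c) via R2 from path(a,c)
round 2: derive cover(a,f) via R2 from path(a,f)
round 2: derive cover(b,a) via R2 from path(b,a)
round 2: derive cover(b,f) via R2 from path(b,f)
round 2: derive cover(c,d) via R2 from path(c,d)
round 2: derive cover(d,h) via R2 from path(d,h)
round 2: derive cover(f,b) via R2 from path(f,b)
round 2: derive cover(g,g) via R2 from path(g,g)
round 2: derive cover(g,i) via R2 from path(g,i)
round 2: derive cover(h,h) via R2 from path(h,h)
round 2: derive cover(h,i) via R2 from path(h,i)
round 2: derive cover(i,i) via R2 from path(i,i)
round 3: derive path(a,h) via R1 from path(a,d), blue(d,h)
round 3: derive path(b,d) via R1 from path(b,c), blue(c,d)
round 3: derive path(c,i) via R1 from path(c,h), blue(h,i)
round 3: derive path(f,c) via R1 from path(f,a), blue(a,c)
round 3: derive cover(a,b) via R2 from path(a,b)
round 3: derive cover(a,d) via R2 from path(a,d)
round 3: derive cover(b,b) via R2 from path(b,b)
round 3: derive cover(b,c) via R2 from path(b,c)
round 3: derive cover(c,h) via R2 from path(c,h)
round 3: derive cover(d,i) via R2 from path(d,i)
round 3: derive cover(f,a) via R2 from path(f,a)
round 3: derive cover(f,f) via R2 from path(f,f)
round 3: derive cover(a,h) via R3 from cover(a,c), path(c,h)
round 3: derive cover(b,d) via R3 from cover(b,a), path(a,d)
round 3: derive cover(c,i) via R3 from cover(c,d), path(d,i)
round 3: derive cover(f,c) via R3 from cover(f,b), path(b,c)
round 4: derive path(a,i) via R1 from path(a,h), blue(h,i)
round 4: derive path(b,h) via R1 from path(b,d), blue(d,h)
round 4: derive path(f,d) via R1 from path(f,c), blue(c,d)
round 4: derive cover(a,i) via R3 from cover(a,c), path(c,i)
round 4: derive cover(b,h) via R3 from cover(b,a), path(a,h)
round 4: derive cover(b,i) via R3 from cover(b,c), path(c,i)
round 4: derive cover(f,d) via R3 from cover(f,a), path(a,d)
round 4: derive cover(f,h) via R3 from cover(f,a), path(a,h)
round 4: derive cover(f,i) via R3 from cover(f,c), path(c,i)
round 5: derive path(b,i) via R1 from path(b,h), blue(h,i)
round 5: derive path(f,h) via R1 from path(f,d), blue(d,h)
round 6: derive path(f,i) via R1 from path(f,h), blue(h,i)

cover(c,h)  [via R2]
  path(c,h)  [via R1]
    path(c,d)  [via R0]
      blue(c,d)  [fact]
    blue(d,h)  [fact]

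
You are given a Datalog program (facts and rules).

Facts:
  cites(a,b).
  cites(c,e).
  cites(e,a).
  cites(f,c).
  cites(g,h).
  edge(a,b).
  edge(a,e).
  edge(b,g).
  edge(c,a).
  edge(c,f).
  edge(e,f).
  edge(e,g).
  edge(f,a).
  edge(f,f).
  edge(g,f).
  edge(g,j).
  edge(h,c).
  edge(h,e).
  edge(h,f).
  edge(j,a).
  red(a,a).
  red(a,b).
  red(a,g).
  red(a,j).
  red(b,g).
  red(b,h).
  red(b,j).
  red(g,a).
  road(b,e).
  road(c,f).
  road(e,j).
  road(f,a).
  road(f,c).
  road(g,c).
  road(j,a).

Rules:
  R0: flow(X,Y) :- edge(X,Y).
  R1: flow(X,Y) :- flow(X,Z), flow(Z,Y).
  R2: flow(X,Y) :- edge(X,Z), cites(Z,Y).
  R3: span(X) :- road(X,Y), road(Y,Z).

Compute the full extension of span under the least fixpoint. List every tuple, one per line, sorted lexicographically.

span(b)
span(c)
span(e)
span(f)
span(g)

round 1: derive span(b) via R3 from road(b,e), road(e,j)
round 1: derive span(c) via R3 from road(c,f), road(f,a)
round 1: derive span(e) via R3 from road(e,j), road(j,a)
round 1: derive span(f) via R3 from road(f,c), road(c,f)
round 1: derive span(g) via R3 from road(g,c), road(c,f)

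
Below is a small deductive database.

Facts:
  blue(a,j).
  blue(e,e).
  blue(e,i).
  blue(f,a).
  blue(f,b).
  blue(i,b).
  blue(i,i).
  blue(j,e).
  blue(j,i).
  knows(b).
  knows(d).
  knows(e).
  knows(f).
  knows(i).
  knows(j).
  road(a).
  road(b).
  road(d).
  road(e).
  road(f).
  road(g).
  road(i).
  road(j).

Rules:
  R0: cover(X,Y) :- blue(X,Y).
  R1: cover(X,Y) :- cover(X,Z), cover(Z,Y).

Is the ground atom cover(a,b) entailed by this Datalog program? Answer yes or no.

yes

round 1: derive cover(a,j) via R0 from blue(a,j)
round 1: derive cover(e,e) via R0 from blue(e,e)
round 1: derive cover(e,i) via R0 from blue(e,i)
round 1: derive cover(f,a) via R0 from blue(f,a)
round 1: derive cover(f,b) via R0 from blue(f,b)
round 1: derive cover(i,b) via R0 from blue(i,b)
round 1: derive cover(i,i) via R0 from blue(i,i)
round 1: derive cover(j,e) via R0 from blue(j,e)
round 1: derive cover(j,i) via R0 from blue(j,i)
round 2: derive cover(a,e) via R1 from cover(a,j), cover(j,e)
round 2: derive cover(a,i) via R1 from cover(a,j), cover(j,i)
round 2: derive cover(e,b) via R1 from cover(e,i), cover(i,b)
round 2: derive cover(f,j) via R1 from cover(f,a), cover(a,j)
round 2: derive cover(j,b) via R1 from cover(j,i), cover(i,b)
round 3: derive cover(a,b) via R1 from cover(a,e), cover(e,b)
round 3: derive cover(f,e) via R1 from cover(f,a), cover(a,e)
round 3: derive cover(f,i) via R1 from cover(f,a), cover(a,i)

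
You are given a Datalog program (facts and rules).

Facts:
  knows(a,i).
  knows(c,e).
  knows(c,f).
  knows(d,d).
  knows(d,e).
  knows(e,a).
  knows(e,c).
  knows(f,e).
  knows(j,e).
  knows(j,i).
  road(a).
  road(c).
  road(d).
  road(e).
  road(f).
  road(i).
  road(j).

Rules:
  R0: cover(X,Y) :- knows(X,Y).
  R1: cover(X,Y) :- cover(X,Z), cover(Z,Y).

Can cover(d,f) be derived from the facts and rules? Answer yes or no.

yes

round 1: derive cover(a,i) via R0 from knows(a,i)
round 1: derive cover(c,e) via R0 from knows(c,e)
round 1: derive cover(c,f) via R0 from knows(c,f)
round 1: derive cover(d,d) via R0 from knows(d,d)
round 1: derive cover(d,e) via R0 from knows(d,e)
round 1: derive cover(e,a) via R0 from knows(e,a)
round 1: derive cover(e,c) via R0 from knows(e,c)
round 1: derive cover(f,e) via R0 from knows(f,e)
round 1: derive cover(j,e) via R0 from knows(j,e)
round 1: derive cover(j,i) via R0 from knows(j,i)
round 2: derive cover(c,a) via R1 from cover(c,e), cover(e,a)
round 2: derive cover(c,c) via R1 from cover(c,e), cover(e,c)
round 2: derive cover(d,a) via R1 from cover(d,e), cover(e,a)
round 2: derive cover(d,c) via R1 from cover(d,e), cover(e,c)
round 2: derive cover(e,e) via R1 from cover(e,c), cover(c,e)
round 2: derive cover(e,f) via R1 from cover(e,c), cover(c,f)
round 2: derive cover(e,i) via R1 from cover(e,a), cover(a,i)
round 2: derive cover(f,a) via R1 from cover(f,e), cover(e,a)
round 2: derive cover(f,c) via R1 from cover(f,e), cover(e,c)
round 2: derive cover(j,a) via R1 from cover(j,e), cover(e,a)
round 2: derive cover(j,c) via R1 from cover(j,e), cover(e,c)
round 3: derive cover(c,i) via R1 from cover(c,a), cover(a,i)
round 3: derive cover(d,f) via R1 from cover(d,c), cover(c,f)
round 3: derive cover(d,i) via R1 from cover(d,a), cover(a,i)
round 3: derive cover(f,f) via R1 from cover(f,c), cover(c,f)
round 3: derive cover(f,i) via R1 from cover(f,a), cover(a,i)
round 3: derive cover(j,f) via R1 from cover(j,c), cover(c,f)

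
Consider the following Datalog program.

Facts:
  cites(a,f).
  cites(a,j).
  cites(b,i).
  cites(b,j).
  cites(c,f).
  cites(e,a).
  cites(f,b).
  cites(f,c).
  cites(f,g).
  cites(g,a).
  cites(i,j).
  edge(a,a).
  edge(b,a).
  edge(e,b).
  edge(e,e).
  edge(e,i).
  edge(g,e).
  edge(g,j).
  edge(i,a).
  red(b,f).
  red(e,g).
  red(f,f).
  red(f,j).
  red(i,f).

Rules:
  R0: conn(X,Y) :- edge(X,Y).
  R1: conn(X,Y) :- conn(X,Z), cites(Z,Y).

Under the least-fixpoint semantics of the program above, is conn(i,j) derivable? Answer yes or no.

yes

round 1: derive conn(a,a) via R0 from edge(a,a)
round 1: derive conn(b,a) via R0 from edge(b,a)
round 1: derive conn(e,b) via R0 from edge(e,b)
round 1: derive conn(e,e) via R0 from edge(e,e)
round 1: derive conn(e,i) via R0 from edge(e,i)
round 1: derive conn(g,e) via R0 from edge(g,e)
round 1: derive conn(g,j) via R0 from edge(g,j)
round 1: derive conn(i,a) via R0 from edge(i,a)
round 2: derive conn(a,f) via R1 from conn(a,a), cites(a,f)
round 2: derive conn(a,j) via R1 from conn(a,a), cites(a,j)
round 2: derive conn(b,f) via R1 from conn(b,a), cites(a,f)
round 2: derive conn(b,j) via R1 from conn(b,a), cites(a,j)
round 2: derive conn(e,a) via R1 from conn(e,e), cites(e,a)
round 2: derive conn(e,j) via R1 from conn(e,b), cites(b,j)
round 2: derive conn(g,a) via R1 from conn(g,e), cites(e,a)
round 2: derive conn(i,f) via R1 from conn(i,a), cites(a,f)
round 2: derive conn(i,j) via R1 from conn(i,a), cites(a,j)
round 3: derive conn(a,b) via R1 from conn(a,f), cites(f,b)
round 3: derive conn(a,c) via R1 from conn(a,f), cites(f,c)
round 3: derive conn(a,g) via R1 from conn(a,f), cites(f,g)
round 3: derive conn(b,b) via R1 from conn(b,f), cites(f,b)
round 3: derive conn(b,c) via R1 from conn(b,f), cites(f,c)
round 3: derive conn(b,g) via R1 from conn(b,f), cites(f,g)
round 3: derive conn(e,f) via R1 from conn(e,a), cites(a,f)
round 3: derive conn(g,f) via R1 from conn(g,a), cites(a,f)
round 3: derive conn(i,b) via R1 from conn(i,f), cites(f,b)
round 3: derive conn(i,c) via R1 from conn(i,f), cites(f,c)
round 3: derive conn(i,g) via R1 from conn(i,f), cites(f,g)
round 4: derive conn(a,i) via R1 from conn(a,b), cites(b,i)
round 4: derive conn(b,i) via R1 from conn(b,b), cites(b,i)
round 4: derive conn(e,c) via R1 from conn(e,f), cites(f,c)
round 4: derive conn(e,g) via R1 from conn(e,f), cites(f,g)
round 4: derive conn(g,b) via R1 from conn(g,f), cites(f,b)
round 4: derive conn(g,c) via R1 from conn(g,f), cites(f,c)
round 4: derive conn(g,g) via R1 from conn(g,f), cites(f,g)
round 4: derive conn(i,i) via R1 from conn(i,b), cites(b,i)
round 5: derive conn(g,i) via R1 from conn(g,b), cites(b,i)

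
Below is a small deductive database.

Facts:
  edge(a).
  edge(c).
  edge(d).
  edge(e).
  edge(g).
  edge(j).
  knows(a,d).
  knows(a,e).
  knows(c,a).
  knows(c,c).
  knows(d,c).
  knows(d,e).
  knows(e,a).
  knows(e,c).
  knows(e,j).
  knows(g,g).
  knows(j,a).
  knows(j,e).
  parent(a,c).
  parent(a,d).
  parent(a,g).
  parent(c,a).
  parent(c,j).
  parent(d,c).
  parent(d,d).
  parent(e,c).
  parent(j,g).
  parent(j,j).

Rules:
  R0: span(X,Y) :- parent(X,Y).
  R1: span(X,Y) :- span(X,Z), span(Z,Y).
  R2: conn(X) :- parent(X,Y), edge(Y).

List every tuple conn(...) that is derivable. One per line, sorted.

conn(a)
conn(c)
conn(d)
conn(e)
conn(j)

round 1: derive conn(a) via R2 from parent(a,c), edge(c)
round 1: derive conn(c) via R2 from parent(c,a), edge(a)
round 1: derive conn(d) via R2 from parent(d,c), edge(c)
round 1: derive conn(e) via R2 from parent(e,c), edge(c)
round 1: derive conn(j) via R2 from parent(j,g), edge(g)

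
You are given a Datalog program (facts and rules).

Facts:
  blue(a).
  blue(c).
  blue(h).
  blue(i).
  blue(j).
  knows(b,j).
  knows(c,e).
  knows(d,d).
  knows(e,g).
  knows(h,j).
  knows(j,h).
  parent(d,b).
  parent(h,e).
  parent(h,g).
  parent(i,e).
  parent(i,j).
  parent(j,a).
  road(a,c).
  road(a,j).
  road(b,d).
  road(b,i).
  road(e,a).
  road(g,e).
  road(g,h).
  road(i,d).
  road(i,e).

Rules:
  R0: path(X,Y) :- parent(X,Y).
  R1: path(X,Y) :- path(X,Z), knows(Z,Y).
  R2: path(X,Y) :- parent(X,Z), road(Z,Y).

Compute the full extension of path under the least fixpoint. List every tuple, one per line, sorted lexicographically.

round 1: derive path(d,b) via R0 from parent(d,b)
round 1: derive path(h,e) via R0 from parent(h,e)
round 1: derive path(h,g) via R0 from parent(h,g)
round 1: derive path(i,e) via R0 from parent(i,e)
round 1: derive path(i,j) via R0 from parent(i,j)
round 1: derive path(j,a) via R0 from parent(j,a)
round 1: derive path(d,d) via R2 from parent(d,b), road(b,d)
round 1: derive path(d,i) via R2 from parent(d,b), road(b,i)
round 1: derive path(h,a) via R2 from parent(h,e), road(e,a)
round 1: derive path(h,h) via R2 from parent(h,g), road(g,h)
round 1: derive path(i,a) via R2 from parent(i,e), road(e,a)
round 1: derive path(j,c) via R2 from parent(j,a), road(a,c)
round 1: derive path(j,j) via R2 from parent(j,a), road(a,j)
round 2: derive path(d,j) via R1 from path(d,b), knows(b,j)
round 2: derive path(h,j) via R1 from path(h,h), knows(h,j)
round 2: derive path(i,g) via R1 from path(i,e), knows(e,g)
round 2: derive path(i,h) via R1 from path(i,j), knows(j,h)
round 2: derive path(j,e) via R1 from path(j,c), knows(c,e)
round 2: derive path(j,h) via R1 from path(j,j), knows(j,h)
round 3: derive path(d,h) via R1 from path(d,j), knows(j,h)
round 3: derive path(j,g) via R1 from path(j,e), knows(e,g)

path(d,b)
path(d,d)
path(d,h)
path(d,i)
path(d,j)
path(h,a)
path(h,e)
path(h,g)
path(h,h)
path(h,j)
path(i,a)
path(i,e)
path(i,g)
path(i,h)
path(i,j)
path(j,a)
path(j,c)
path(j,e)
path(j,g)
path(j,h)
path(j,j)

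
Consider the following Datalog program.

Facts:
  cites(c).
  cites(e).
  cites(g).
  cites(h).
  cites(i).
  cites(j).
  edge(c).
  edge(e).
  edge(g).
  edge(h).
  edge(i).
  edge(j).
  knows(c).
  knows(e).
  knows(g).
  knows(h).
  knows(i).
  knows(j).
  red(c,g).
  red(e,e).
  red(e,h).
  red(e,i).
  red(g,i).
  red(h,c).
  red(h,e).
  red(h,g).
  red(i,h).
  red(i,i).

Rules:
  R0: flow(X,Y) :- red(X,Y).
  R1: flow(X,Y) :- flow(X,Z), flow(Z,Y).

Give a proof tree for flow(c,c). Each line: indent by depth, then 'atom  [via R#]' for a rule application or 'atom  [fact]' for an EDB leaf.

round 1: derive flow(c,g) via R0 from red(c,g)
round 1: derive flow(e,e) via R0 from red(e,e)
round 1: derive flow(e,h) via R0 from red(e,h)
round 1: derive flow(e,i) via R0 from red(e,i)
round 1: derive flow(g,i) via R0 from red(g,i)
round 1: derive flow(h,c) via R0 from red(h,c)
round 1: derive flow(h,e) via R0 from red(h,e)
round 1: derive flow(h,g) via R0 from red(h,g)
round 1: derive flow(i,h) via R0 from red(i,h)
round 1: derive flow(i,i) via R0 from red(i,i)
round 2: derive flow(c,i) via R1 from flow(c,g), flow(g,i)
round 2: derive flow(e,c) via R1 from flow(e,h), flow(h,c)
round 2: derive flow(e,g) via R1 from flow(e,h), flow(h,g)
round 2: derive flow(g,h) via R1 from flow(g,i), flow(i,h)
round 2: derive flow(h,h) via R1 from flow(h,e), flow(e,h)
round 2: derive flow(h,i) via R1 from flow(h,e), flow(e,i)
round 2: derive flow(i,c) via R1 from flow(i,h), flow(h,c)
round 2: derive flow(i,e) via R1 from flow(i,h), flow(h,e)
round 2: derive flow(i,g) via R1 from flow(i,h), flow(h,g)
round 3: derive flow(c,c) via R1 from flow(c,i), flow(i,c)
round 3: derive flow(c,e) via R1 from flow(c,i), flow(i,e)
round 3: derive flow(c,h) via R1 from flow(c,g), flow(g,h)
round 3: derive flow(g,c) via R1 from flow(g,h), flow(h,c)
round 3: derive flow(g,e) via R1 from flow(g,h), flow(h,e)
round 3: derive flow(g,g) via R1 from flow(g,h), flow(h,g)

flow(c,c)  [via R1]
  flow(c,i)  [via R1]
    flow(c,g)  [via R0]
      red(c,g)  [fact]
    flow(g,i)  [via R0]
      red(g,i)  [fact]
  flow(i,c)  [via R1]
    flow(i,h)  [via R0]
      red(i,h)  [fact]
    flow(h,c)  [via R0]
      red(h,c)  [fact]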